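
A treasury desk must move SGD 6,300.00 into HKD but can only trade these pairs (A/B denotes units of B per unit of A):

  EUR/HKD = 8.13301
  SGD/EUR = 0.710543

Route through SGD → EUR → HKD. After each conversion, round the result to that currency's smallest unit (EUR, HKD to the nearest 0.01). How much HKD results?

HKD 36,406.77

SGD 6,300.00 × 0.710543 = EUR 4,476.42
EUR 4,476.42 × 8.13301 = HKD 36,406.77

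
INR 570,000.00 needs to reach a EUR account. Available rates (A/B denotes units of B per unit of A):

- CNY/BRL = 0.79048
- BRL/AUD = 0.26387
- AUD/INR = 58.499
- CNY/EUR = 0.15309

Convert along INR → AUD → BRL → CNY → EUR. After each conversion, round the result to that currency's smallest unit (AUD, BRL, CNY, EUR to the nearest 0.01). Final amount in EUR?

INR 570,000.00 ÷ 58.499 = AUD 9,743.76
AUD 9,743.76 ÷ 0.26387 = BRL 36,926.37
BRL 36,926.37 ÷ 0.79048 = CNY 46,713.86
CNY 46,713.86 × 0.15309 = EUR 7,151.42

EUR 7,151.42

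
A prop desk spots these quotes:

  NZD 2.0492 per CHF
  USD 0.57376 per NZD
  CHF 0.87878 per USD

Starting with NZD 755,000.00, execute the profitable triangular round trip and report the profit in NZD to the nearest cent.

Profit: NZD 25,084.65

Profitable loop is NZD → USD → CHF → NZD:
NZD 755,000.00 × 0.57376 = USD 433,188.80
USD 433,188.80 × 0.87878 = CHF 380,677.65
CHF 380,677.65 × 2.0492 = NZD 780,084.65
Profit = NZD 780,084.65 − NZD 755,000.00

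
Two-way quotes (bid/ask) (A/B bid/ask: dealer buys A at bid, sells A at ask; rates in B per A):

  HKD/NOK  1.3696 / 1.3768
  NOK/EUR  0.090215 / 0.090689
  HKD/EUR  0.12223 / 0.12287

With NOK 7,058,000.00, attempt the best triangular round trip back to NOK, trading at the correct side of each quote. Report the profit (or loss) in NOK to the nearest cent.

Net profit: NOK 39,547.32

Best loop NOK → EUR → HKD → NOK:
NOK 7,058,000.00 × 0.090215 (sell NOK at bid) = EUR 636,737.47
EUR 636,737.47 ÷ 0.12287 (buy HKD at ask) = HKD 5,182,204.53
HKD 5,182,204.53 × 1.3696 (sell HKD at bid) = NOK 7,097,547.32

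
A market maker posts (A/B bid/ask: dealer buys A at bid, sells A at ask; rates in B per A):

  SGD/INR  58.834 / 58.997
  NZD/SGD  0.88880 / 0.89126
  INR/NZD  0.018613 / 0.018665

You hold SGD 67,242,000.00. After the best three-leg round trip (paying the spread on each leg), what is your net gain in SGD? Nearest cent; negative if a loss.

Net profit: SGD 1,271,836.04

Best loop SGD → NZD → INR → SGD:
SGD 67,242,000.00 ÷ 0.89126 (buy NZD at ask) = NZD 75,445,997.80
NZD 75,445,997.80 ÷ 0.018665 (buy INR at ask) = INR 4,042,110,784.94
INR 4,042,110,784.94 ÷ 58.997 (buy SGD at ask) = SGD 68,513,836.04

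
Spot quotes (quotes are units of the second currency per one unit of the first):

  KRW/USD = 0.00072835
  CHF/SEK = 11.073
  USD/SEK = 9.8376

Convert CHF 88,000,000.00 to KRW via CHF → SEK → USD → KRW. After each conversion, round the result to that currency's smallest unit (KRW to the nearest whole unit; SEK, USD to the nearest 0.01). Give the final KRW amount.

KRW 135,993,667,948

CHF 88,000,000.00 × 11.073 = SEK 974,424,000.00
SEK 974,424,000.00 ÷ 9.8376 = USD 99,050,988.05
USD 99,050,988.05 ÷ 0.00072835 = KRW 135,993,667,948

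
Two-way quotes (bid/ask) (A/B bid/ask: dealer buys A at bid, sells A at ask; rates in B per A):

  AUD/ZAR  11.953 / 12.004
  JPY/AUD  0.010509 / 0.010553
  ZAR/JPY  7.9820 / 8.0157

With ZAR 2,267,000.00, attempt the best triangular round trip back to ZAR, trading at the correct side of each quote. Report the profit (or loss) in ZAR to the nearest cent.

Best loop ZAR → JPY → AUD → ZAR:
ZAR 2,267,000.00 × 7.9820 (sell ZAR at bid) = JPY 18,095,194
JPY 18,095,194 × 0.010509 (sell JPY at bid) = AUD 190,162.39
AUD 190,162.39 × 11.953 (sell AUD at bid) = ZAR 2,273,011.09

Net profit: ZAR 6,011.09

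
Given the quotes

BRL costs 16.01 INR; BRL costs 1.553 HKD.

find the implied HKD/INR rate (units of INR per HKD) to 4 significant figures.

1 HKD ÷ 1.553 = 0.643915 BRL
0.643915 BRL × 16.01 = 10.3091 INR

HKD/INR = 10.31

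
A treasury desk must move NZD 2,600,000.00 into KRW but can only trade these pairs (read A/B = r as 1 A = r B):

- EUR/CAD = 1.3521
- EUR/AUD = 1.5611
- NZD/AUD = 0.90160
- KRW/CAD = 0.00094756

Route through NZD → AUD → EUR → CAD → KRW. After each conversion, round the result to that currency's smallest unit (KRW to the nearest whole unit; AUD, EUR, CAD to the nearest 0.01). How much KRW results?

KRW 2,142,686,437

NZD 2,600,000.00 × 0.90160 = AUD 2,344,160.00
AUD 2,344,160.00 ÷ 1.5611 = EUR 1,501,607.84
EUR 1,501,607.84 × 1.3521 = CAD 2,030,323.96
CAD 2,030,323.96 ÷ 0.00094756 = KRW 2,142,686,437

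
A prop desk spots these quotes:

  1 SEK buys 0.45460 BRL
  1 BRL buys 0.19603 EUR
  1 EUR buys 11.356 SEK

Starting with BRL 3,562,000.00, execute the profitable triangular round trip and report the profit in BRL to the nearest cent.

Profitable loop is BRL → EUR → SEK → BRL:
BRL 3,562,000.00 × 0.19603 = EUR 698,258.86
EUR 698,258.86 × 11.356 = SEK 7,929,427.61
SEK 7,929,427.61 × 0.45460 = BRL 3,604,717.79
Profit = BRL 3,604,717.79 − BRL 3,562,000.00

Profit: BRL 42,717.79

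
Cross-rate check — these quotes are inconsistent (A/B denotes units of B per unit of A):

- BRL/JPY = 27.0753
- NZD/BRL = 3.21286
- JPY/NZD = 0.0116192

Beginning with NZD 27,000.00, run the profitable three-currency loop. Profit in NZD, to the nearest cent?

Profit: NZD 290.10

Profitable loop is NZD → BRL → JPY → NZD:
NZD 27,000.00 × 3.21286 = BRL 86,747.22
BRL 86,747.22 × 27.0753 = JPY 2,348,707
JPY 2,348,707 × 0.0116192 = NZD 27,290.10
Profit = NZD 27,290.10 − NZD 27,000.00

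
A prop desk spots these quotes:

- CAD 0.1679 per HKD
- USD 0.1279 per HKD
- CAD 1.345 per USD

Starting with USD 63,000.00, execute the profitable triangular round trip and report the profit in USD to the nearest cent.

Profitable loop is USD → CAD → HKD → USD:
USD 63,000.00 × 1.345 = CAD 84,735.00
CAD 84,735.00 ÷ 0.1679 = HKD 504,675.40
HKD 504,675.40 × 0.1279 = USD 64,547.98
Profit = USD 64,547.98 − USD 63,000.00

Profit: USD 1,547.98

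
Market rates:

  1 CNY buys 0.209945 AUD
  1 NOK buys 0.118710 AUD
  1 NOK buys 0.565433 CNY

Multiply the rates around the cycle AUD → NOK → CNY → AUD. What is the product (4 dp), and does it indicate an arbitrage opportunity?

Around AUD → NOK → CNY → AUD: 1 ÷ 0.118710 × 0.565433 × 0.209945 = 0.999999
Product ≈ 1 (deviation 0.000%, within rounding noise).

1.0000 (no arbitrage)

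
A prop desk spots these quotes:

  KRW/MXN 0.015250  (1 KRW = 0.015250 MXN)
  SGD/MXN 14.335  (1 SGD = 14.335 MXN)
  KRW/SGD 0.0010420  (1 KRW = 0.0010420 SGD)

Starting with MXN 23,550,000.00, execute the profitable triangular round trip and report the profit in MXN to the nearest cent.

Profitable loop is MXN → SGD → KRW → MXN:
MXN 23,550,000.00 ÷ 14.335 = SGD 1,642,832.23
SGD 1,642,832.23 ÷ 0.0010420 = KRW 1,576,614,423
KRW 1,576,614,423 × 0.015250 = MXN 24,043,369.95
Profit = MXN 24,043,369.95 − MXN 23,550,000.00

Profit: MXN 493,369.95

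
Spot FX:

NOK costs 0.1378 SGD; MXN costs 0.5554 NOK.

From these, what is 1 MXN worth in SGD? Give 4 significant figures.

1 MXN × 0.5554 = 0.5554 NOK
0.5554 NOK × 0.1378 = 0.0765341 SGD

MXN/SGD = 0.07653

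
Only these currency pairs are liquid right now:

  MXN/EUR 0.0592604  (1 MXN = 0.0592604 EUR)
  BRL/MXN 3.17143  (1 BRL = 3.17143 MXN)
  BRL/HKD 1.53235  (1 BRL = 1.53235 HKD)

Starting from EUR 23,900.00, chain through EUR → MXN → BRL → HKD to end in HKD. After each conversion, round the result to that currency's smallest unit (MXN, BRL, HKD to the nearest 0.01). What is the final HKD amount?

HKD 194,866.04

EUR 23,900.00 ÷ 0.0592604 = MXN 403,304.74
MXN 403,304.74 ÷ 3.17143 = BRL 127,168.10
BRL 127,168.10 × 1.53235 = HKD 194,866.04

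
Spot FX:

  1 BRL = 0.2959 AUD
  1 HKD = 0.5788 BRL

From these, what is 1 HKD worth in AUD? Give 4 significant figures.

HKD/AUD = 0.1713

1 HKD × 0.5788 = 0.5788 BRL
0.5788 BRL × 0.2959 = 0.171267 AUD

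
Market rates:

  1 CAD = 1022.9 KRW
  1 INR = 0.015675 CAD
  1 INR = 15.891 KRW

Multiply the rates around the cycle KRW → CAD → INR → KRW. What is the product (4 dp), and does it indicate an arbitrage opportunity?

Around KRW → CAD → INR → KRW: 1 ÷ 1022.9 ÷ 0.015675 × 15.891 = 0.991084
Product < 1; profitable direction is KRW → INR → CAD → KRW.

0.9911 (arbitrage exists)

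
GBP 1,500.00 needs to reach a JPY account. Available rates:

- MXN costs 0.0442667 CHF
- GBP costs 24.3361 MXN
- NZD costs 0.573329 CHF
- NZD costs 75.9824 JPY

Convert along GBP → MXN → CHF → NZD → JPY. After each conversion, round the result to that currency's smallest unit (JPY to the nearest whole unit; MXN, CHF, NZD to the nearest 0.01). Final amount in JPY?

GBP 1,500.00 × 24.3361 = MXN 36,504.15
MXN 36,504.15 × 0.0442667 = CHF 1,615.92
CHF 1,615.92 ÷ 0.573329 = NZD 2,818.49
NZD 2,818.49 × 75.9824 = JPY 214,156

JPY 214,156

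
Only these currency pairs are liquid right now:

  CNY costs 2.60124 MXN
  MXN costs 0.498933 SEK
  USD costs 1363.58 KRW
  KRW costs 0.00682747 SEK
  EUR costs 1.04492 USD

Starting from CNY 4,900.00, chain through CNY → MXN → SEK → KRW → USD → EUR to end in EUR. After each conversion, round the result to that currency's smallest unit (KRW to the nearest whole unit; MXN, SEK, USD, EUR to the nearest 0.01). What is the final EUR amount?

EUR 653.72

CNY 4,900.00 × 2.60124 = MXN 12,746.08
MXN 12,746.08 × 0.498933 = SEK 6,359.44
SEK 6,359.44 ÷ 0.00682747 = KRW 931,449
KRW 931,449 ÷ 1363.58 = USD 683.09
USD 683.09 ÷ 1.04492 = EUR 653.72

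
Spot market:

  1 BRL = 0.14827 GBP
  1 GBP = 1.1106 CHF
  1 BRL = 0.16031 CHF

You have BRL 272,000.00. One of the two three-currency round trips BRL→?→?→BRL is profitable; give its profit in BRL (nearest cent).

Profit: BRL 7,395.40

Profitable loop is BRL → GBP → CHF → BRL:
BRL 272,000.00 × 0.14827 = GBP 40,329.44
GBP 40,329.44 × 1.1106 = CHF 44,789.88
CHF 44,789.88 ÷ 0.16031 = BRL 279,395.40
Profit = BRL 279,395.40 − BRL 272,000.00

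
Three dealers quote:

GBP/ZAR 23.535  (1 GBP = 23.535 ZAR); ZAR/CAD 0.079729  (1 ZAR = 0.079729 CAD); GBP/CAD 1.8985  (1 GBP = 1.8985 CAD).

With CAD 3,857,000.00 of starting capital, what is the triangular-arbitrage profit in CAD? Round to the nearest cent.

Profit: CAD 45,381.47

Profitable loop is CAD → ZAR → GBP → CAD:
CAD 3,857,000.00 ÷ 0.079729 = ZAR 48,376,374.97
ZAR 48,376,374.97 ÷ 23.535 = GBP 2,055,507.75
GBP 2,055,507.75 × 1.8985 = CAD 3,902,381.47
Profit = CAD 3,902,381.47 − CAD 3,857,000.00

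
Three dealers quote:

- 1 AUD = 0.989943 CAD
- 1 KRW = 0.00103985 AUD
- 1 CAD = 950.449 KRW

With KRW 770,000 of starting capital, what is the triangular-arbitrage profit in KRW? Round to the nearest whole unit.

Profitable loop is KRW → CAD → AUD → KRW:
KRW 770,000 ÷ 950.449 = CAD 810.14
CAD 810.14 ÷ 0.989943 = AUD 818.37
AUD 818.37 ÷ 0.00103985 = KRW 787,011
Profit = KRW 787,011 − KRW 770,000

Profit: KRW 17,011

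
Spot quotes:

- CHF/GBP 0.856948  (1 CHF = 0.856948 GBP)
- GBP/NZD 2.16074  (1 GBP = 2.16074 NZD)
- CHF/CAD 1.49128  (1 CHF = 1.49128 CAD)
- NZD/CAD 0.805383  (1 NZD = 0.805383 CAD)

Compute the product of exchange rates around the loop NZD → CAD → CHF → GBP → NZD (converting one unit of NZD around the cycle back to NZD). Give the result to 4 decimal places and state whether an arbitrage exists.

1.0000 (no arbitrage)

Around NZD → CAD → CHF → GBP → NZD: 1 × 0.805383 ÷ 1.49128 × 0.856948 × 2.16074 = 1.000001
Product ≈ 1 (deviation 0.000%, within rounding noise).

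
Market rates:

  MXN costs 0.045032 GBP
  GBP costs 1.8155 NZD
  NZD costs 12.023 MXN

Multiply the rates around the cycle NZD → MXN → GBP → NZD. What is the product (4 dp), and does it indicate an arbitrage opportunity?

Around NZD → MXN → GBP → NZD: 1 × 12.023 × 0.045032 × 1.8155 = 0.982948
Product < 1; profitable direction is NZD → GBP → MXN → NZD.

0.9829 (arbitrage exists)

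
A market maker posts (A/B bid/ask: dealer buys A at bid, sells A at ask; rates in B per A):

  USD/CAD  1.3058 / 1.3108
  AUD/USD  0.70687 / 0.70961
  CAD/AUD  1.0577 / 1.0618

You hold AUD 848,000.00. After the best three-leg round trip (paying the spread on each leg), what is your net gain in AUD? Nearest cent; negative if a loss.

Net profit: AUD 10,612.03

Best loop AUD → CAD → USD → AUD:
AUD 848,000.00 ÷ 1.0618 (buy CAD at ask) = CAD 798,643.81
CAD 798,643.81 ÷ 1.3108 (buy USD at ask) = USD 609,279.69
USD 609,279.69 ÷ 0.70961 (buy AUD at ask) = AUD 858,612.03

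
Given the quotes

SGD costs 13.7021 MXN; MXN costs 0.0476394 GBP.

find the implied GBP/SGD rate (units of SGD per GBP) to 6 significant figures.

1 GBP ÷ 0.0476394 = 20.991 MXN
20.991 MXN ÷ 13.7021 = 1.53196 SGD

GBP/SGD = 1.53196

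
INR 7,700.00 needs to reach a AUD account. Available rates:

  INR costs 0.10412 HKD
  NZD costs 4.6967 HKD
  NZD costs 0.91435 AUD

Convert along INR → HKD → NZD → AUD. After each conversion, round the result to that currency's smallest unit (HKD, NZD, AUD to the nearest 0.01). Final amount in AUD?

INR 7,700.00 × 0.10412 = HKD 801.72
HKD 801.72 ÷ 4.6967 = NZD 170.70
NZD 170.70 × 0.91435 = AUD 156.08

AUD 156.08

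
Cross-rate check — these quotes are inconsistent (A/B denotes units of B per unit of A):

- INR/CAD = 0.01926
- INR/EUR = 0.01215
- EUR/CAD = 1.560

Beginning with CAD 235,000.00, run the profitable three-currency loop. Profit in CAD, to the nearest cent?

Profit: CAD 3,793.92

Profitable loop is CAD → EUR → INR → CAD:
CAD 235,000.00 ÷ 1.560 = EUR 150,641.03
EUR 150,641.03 ÷ 0.01215 = INR 12,398,438.32
INR 12,398,438.32 × 0.01926 = CAD 238,793.92
Profit = CAD 238,793.92 − CAD 235,000.00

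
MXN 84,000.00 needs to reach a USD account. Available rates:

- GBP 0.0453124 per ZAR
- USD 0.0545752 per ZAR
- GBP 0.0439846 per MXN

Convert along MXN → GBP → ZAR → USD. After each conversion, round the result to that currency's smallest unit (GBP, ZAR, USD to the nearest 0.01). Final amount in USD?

USD 4,449.99

MXN 84,000.00 × 0.0439846 = GBP 3,694.71
GBP 3,694.71 ÷ 0.0453124 = ZAR 81,538.61
ZAR 81,538.61 × 0.0545752 = USD 4,449.99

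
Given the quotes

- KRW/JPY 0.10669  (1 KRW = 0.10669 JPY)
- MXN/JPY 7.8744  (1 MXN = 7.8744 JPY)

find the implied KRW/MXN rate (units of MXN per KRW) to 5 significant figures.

1 KRW × 0.10669 = 0.10669 JPY
0.10669 JPY ÷ 7.8744 = 0.013549 MXN

KRW/MXN = 0.013549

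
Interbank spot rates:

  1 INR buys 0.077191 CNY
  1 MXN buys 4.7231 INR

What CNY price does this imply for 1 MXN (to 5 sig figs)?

MXN/CNY = 0.36458

1 MXN × 4.7231 = 4.7231 INR
4.7231 INR × 0.077191 = 0.364581 CNY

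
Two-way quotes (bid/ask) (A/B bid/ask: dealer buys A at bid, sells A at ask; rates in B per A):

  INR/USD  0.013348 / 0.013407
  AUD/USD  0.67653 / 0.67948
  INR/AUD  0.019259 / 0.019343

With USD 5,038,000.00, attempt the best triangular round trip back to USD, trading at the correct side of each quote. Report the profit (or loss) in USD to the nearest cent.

Net profit: USD 78,510.28

Best loop USD → AUD → INR → USD:
USD 5,038,000.00 ÷ 0.67948 (buy AUD at ask) = AUD 7,414,493.44
AUD 7,414,493.44 ÷ 0.019343 (buy INR at ask) = INR 383,316,622.87
INR 383,316,622.87 × 0.013348 (sell INR at bid) = USD 5,116,510.28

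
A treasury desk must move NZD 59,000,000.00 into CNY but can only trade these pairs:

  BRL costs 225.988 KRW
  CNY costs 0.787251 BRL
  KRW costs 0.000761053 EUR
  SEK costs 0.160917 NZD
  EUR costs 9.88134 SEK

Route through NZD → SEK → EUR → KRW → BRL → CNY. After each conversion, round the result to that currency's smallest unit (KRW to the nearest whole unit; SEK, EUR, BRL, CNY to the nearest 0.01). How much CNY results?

NZD 59,000,000.00 ÷ 0.160917 = SEK 366,648,644.95
SEK 366,648,644.95 ÷ 9.88134 = EUR 37,105,154.26
EUR 37,105,154.26 ÷ 0.000761053 = KRW 48,755,020,031
KRW 48,755,020,031 ÷ 225.988 = BRL 215,741,632.44
BRL 215,741,632.44 ÷ 0.787251 = CNY 274,044,278.69

CNY 274,044,278.69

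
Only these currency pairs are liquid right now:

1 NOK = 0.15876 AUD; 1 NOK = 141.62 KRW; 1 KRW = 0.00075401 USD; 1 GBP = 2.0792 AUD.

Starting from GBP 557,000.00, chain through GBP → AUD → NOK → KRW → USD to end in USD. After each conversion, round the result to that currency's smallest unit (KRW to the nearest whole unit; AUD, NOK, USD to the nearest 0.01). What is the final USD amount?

GBP 557,000.00 × 2.0792 = AUD 1,158,114.40
AUD 1,158,114.40 ÷ 0.15876 = NOK 7,294,749.31
NOK 7,294,749.31 × 141.62 = KRW 1,033,082,397
KRW 1,033,082,397 × 0.00075401 = USD 778,954.46

USD 778,954.46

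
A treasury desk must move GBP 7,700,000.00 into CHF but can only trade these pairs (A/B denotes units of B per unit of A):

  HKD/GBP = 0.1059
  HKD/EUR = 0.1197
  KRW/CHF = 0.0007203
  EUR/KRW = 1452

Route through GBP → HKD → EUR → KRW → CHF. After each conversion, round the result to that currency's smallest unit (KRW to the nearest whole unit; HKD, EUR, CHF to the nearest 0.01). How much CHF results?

CHF 9,102,673.10

GBP 7,700,000.00 ÷ 0.1059 = HKD 72,710,103.87
HKD 72,710,103.87 × 0.1197 = EUR 8,703,399.43
EUR 8,703,399.43 × 1452 = KRW 12,637,335,972
KRW 12,637,335,972 × 0.0007203 = CHF 9,102,673.10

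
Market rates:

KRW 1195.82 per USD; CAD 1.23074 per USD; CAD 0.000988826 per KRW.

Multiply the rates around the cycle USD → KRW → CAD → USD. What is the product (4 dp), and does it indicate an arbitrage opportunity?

0.9608 (arbitrage exists)

Around USD → KRW → CAD → USD: 1 × 1195.82 × 0.000988826 ÷ 1.23074 = 0.960770
Product < 1; profitable direction is USD → CAD → KRW → USD.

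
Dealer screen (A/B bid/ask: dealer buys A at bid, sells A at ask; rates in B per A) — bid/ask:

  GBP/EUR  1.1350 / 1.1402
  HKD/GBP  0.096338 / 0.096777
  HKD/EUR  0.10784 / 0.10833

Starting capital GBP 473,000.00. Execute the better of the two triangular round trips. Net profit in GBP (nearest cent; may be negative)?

Best loop GBP → EUR → HKD → GBP:
GBP 473,000.00 × 1.1350 (sell GBP at bid) = EUR 536,855.00
EUR 536,855.00 ÷ 0.10833 (buy HKD at ask) = HKD 4,955,737.10
HKD 4,955,737.10 × 0.096338 (sell HKD at bid) = GBP 477,425.80

Net profit: GBP 4,425.80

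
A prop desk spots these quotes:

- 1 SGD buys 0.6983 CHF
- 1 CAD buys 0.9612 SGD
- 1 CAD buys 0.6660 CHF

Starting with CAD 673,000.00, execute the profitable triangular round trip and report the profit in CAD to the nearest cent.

Profitable loop is CAD → SGD → CHF → CAD:
CAD 673,000.00 × 0.9612 = SGD 646,887.60
SGD 646,887.60 × 0.6983 = CHF 451,721.61
CHF 451,721.61 ÷ 0.6660 = CAD 678,260.68
Profit = CAD 678,260.68 − CAD 673,000.00

Profit: CAD 5,260.68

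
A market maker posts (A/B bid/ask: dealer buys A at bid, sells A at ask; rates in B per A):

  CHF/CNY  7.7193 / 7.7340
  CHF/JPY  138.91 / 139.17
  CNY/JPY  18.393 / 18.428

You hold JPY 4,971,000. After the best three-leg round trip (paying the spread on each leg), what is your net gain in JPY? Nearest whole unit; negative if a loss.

Net profit: JPY 100,409

Best loop JPY → CHF → CNY → JPY:
JPY 4,971,000 ÷ 139.17 (buy CHF at ask) = CHF 35,718.90
CHF 35,718.90 × 7.7193 (sell CHF at bid) = CNY 275,724.94
CNY 275,724.94 × 18.393 (sell CNY at bid) = JPY 5,071,409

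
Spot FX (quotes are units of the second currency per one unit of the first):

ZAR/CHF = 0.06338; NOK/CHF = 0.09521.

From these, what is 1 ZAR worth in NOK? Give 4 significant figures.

1 ZAR × 0.06338 = 0.06338 CHF
0.06338 CHF ÷ 0.09521 = 0.665686 NOK

ZAR/NOK = 0.6657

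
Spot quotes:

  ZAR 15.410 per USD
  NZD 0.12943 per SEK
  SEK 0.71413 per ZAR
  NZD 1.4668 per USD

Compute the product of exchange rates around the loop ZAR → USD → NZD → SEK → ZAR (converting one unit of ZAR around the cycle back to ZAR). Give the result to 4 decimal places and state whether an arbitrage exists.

Around ZAR → USD → NZD → SEK → ZAR: 1 ÷ 15.410 × 1.4668 ÷ 0.12943 ÷ 0.71413 = 1.029807
Product > 1; profitable direction is ZAR → USD → NZD → SEK → ZAR.

1.0298 (arbitrage exists)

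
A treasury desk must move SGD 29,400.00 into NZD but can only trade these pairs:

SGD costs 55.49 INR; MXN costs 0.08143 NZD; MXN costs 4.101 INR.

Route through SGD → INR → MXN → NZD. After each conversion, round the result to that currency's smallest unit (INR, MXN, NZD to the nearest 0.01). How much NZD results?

NZD 32,393.41

SGD 29,400.00 × 55.49 = INR 1,631,406.00
INR 1,631,406.00 ÷ 4.101 = MXN 397,806.88
MXN 397,806.88 × 0.08143 = NZD 32,393.41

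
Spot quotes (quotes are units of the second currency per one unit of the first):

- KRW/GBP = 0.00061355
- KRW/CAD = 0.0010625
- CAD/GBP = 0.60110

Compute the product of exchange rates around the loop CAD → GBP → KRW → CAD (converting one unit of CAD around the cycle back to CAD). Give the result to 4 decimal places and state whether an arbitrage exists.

Around CAD → GBP → KRW → CAD: 1 × 0.60110 ÷ 0.00061355 × 0.0010625 = 1.040940
Product > 1; profitable direction is CAD → GBP → KRW → CAD.

1.0409 (arbitrage exists)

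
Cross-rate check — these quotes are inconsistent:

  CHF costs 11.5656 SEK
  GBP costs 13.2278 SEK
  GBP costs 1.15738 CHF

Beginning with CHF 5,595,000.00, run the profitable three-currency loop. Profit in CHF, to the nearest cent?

Profitable loop is CHF → SEK → GBP → CHF:
CHF 5,595,000.00 × 11.5656 = SEK 64,709,532.00
SEK 64,709,532.00 ÷ 13.2278 = GBP 4,891,934.56
GBP 4,891,934.56 × 1.15738 = CHF 5,661,827.22
Profit = CHF 5,661,827.22 − CHF 5,595,000.00

Profit: CHF 66,827.22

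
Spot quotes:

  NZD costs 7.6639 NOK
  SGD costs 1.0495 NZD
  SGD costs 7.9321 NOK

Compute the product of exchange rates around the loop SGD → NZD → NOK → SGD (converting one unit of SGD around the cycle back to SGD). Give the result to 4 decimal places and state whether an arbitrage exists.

Around SGD → NZD → NOK → SGD: 1 × 1.0495 × 7.6639 ÷ 7.9321 = 1.014014
Product > 1; profitable direction is SGD → NZD → NOK → SGD.

1.0140 (arbitrage exists)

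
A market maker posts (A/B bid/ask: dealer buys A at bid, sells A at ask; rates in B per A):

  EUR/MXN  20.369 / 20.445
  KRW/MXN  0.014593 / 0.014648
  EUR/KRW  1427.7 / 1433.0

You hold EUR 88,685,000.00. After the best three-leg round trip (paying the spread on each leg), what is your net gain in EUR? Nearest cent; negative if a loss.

Net profit: EUR 1,689,227.37

Best loop EUR → KRW → MXN → EUR:
EUR 88,685,000.00 × 1427.7 (sell EUR at bid) = KRW 126,615,574,500
KRW 126,615,574,500 × 0.014593 (sell KRW at bid) = MXN 1,847,701,078.68
MXN 1,847,701,078.68 ÷ 20.445 (buy EUR at ask) = EUR 90,374,227.37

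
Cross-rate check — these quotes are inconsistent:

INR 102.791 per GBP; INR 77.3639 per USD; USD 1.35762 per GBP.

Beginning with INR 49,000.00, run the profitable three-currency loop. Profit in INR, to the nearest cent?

Profitable loop is INR → GBP → USD → INR:
INR 49,000.00 ÷ 102.791 = GBP 476.70
GBP 476.70 × 1.35762 = USD 647.17
USD 647.17 × 77.3639 = INR 50,067.69
Profit = INR 50,067.69 − INR 49,000.00

Profit: INR 1,067.69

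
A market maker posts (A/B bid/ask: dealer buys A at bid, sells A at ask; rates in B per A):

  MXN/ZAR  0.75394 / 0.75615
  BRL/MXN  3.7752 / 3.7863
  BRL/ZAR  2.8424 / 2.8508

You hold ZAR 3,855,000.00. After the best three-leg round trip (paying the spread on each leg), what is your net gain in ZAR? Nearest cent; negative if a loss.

Best loop ZAR → BRL → MXN → ZAR:
ZAR 3,855,000.00 ÷ 2.8508 (buy BRL at ask) = BRL 1,352,252.00
BRL 1,352,252.00 × 3.7752 (sell BRL at bid) = MXN 5,105,021.75
MXN 5,105,021.75 × 0.75394 (sell MXN at bid) = ZAR 3,848,880.10

Net result: ZAR -6,119.90 (no profitable arbitrage after spreads)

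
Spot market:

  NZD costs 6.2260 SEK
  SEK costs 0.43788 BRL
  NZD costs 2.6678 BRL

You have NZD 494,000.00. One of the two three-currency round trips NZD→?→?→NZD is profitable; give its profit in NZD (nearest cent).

Profit: NZD 10,821.57

Profitable loop is NZD → SEK → BRL → NZD:
NZD 494,000.00 × 6.2260 = SEK 3,075,644.00
SEK 3,075,644.00 × 0.43788 = BRL 1,346,762.99
BRL 1,346,762.99 ÷ 2.6678 = NZD 504,821.57
Profit = NZD 504,821.57 − NZD 494,000.00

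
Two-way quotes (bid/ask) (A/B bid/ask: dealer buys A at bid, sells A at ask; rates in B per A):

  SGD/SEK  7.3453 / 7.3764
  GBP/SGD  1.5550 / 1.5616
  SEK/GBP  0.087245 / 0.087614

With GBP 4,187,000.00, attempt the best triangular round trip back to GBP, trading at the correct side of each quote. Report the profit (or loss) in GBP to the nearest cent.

Net result: GBP -14,623.99 (no profitable arbitrage after spreads)

Best loop GBP → SGD → SEK → GBP:
GBP 4,187,000.00 × 1.5550 (sell GBP at bid) = SGD 6,510,785.00
SGD 6,510,785.00 × 7.3453 (sell SGD at bid) = SEK 47,823,669.06
SEK 47,823,669.06 × 0.087245 (sell SEK at bid) = GBP 4,172,376.01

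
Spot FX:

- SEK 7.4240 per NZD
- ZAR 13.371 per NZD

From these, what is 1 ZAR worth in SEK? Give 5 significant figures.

1 ZAR ÷ 13.371 = 0.0747887 NZD
0.0747887 NZD × 7.4240 = 0.555231 SEK

ZAR/SEK = 0.55523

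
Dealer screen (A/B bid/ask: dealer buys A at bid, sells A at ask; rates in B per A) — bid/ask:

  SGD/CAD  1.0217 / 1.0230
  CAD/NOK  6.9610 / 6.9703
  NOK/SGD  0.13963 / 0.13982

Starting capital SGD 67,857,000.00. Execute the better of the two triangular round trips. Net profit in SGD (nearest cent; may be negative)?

Best loop SGD → NOK → CAD → SGD:
SGD 67,857,000.00 ÷ 0.13982 (buy NOK at ask) = NOK 485,316,835.93
NOK 485,316,835.93 ÷ 6.9703 (buy CAD at ask) = CAD 69,626,391.39
CAD 69,626,391.39 ÷ 1.0230 (buy SGD at ask) = SGD 68,060,988.65

Net profit: SGD 203,988.65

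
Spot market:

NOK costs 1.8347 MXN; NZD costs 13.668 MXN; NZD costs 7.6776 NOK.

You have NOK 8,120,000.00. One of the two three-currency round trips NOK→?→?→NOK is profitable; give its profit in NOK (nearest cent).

Profit: NOK 248,384.03

Profitable loop is NOK → MXN → NZD → NOK:
NOK 8,120,000.00 × 1.8347 = MXN 14,897,764.00
MXN 14,897,764.00 ÷ 13.668 = NZD 1,089,973.95
NZD 1,089,973.95 × 7.6776 = NOK 8,368,384.03
Profit = NOK 8,368,384.03 − NOK 8,120,000.00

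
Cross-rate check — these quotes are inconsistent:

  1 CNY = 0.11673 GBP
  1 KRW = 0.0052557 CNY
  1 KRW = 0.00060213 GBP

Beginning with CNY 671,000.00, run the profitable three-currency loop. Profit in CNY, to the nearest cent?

Profit: CNY 12,668.09

Profitable loop is CNY → GBP → KRW → CNY:
CNY 671,000.00 × 0.11673 = GBP 78,325.83
GBP 78,325.83 ÷ 0.00060213 = KRW 130,081,262
KRW 130,081,262 × 0.0052557 = CNY 683,668.09
Profit = CNY 683,668.09 − CNY 671,000.00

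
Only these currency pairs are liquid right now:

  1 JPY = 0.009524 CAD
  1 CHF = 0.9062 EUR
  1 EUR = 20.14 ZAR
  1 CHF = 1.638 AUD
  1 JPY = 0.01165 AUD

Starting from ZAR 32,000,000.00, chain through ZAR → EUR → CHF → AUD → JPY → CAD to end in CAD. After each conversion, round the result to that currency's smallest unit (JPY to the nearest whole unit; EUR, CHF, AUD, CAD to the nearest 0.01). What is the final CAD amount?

ZAR 32,000,000.00 ÷ 20.14 = EUR 1,588,877.86
EUR 1,588,877.86 ÷ 0.9062 = CHF 1,753,341.27
CHF 1,753,341.27 × 1.638 = AUD 2,871,973.00
AUD 2,871,973.00 ÷ 0.01165 = JPY 246,521,288
JPY 246,521,288 × 0.009524 = CAD 2,347,868.75

CAD 2,347,868.75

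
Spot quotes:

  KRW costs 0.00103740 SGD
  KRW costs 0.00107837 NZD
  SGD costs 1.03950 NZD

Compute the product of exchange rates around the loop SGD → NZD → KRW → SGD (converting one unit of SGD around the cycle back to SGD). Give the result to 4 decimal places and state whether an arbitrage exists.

Around SGD → NZD → KRW → SGD: 1 × 1.03950 ÷ 0.00107837 × 0.00103740 = 1.000007
Product ≈ 1 (deviation 0.001%, within rounding noise).

1.0000 (no arbitrage)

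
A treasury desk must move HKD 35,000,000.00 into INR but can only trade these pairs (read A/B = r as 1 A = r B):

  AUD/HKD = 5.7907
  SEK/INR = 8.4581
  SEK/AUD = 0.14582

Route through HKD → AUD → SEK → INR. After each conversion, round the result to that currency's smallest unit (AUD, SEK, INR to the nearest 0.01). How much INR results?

HKD 35,000,000.00 ÷ 5.7907 = AUD 6,044,174.28
AUD 6,044,174.28 ÷ 0.14582 = SEK 41,449,556.17
SEK 41,449,556.17 × 8.4581 = INR 350,584,491.04

INR 350,584,491.04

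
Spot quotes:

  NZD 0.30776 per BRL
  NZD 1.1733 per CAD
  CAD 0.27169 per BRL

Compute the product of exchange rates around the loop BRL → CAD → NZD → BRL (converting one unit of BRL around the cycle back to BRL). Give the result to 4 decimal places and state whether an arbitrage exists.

1.0358 (arbitrage exists)

Around BRL → CAD → NZD → BRL: 1 × 0.27169 × 1.1733 ÷ 0.30776 = 1.035787
Product > 1; profitable direction is BRL → CAD → NZD → BRL.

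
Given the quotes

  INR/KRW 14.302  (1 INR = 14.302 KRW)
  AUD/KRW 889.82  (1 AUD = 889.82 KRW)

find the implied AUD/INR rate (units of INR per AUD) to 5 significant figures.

AUD/INR = 62.216

1 AUD × 889.82 = 889.82 KRW
889.82 KRW ÷ 14.302 = 62.2165 INR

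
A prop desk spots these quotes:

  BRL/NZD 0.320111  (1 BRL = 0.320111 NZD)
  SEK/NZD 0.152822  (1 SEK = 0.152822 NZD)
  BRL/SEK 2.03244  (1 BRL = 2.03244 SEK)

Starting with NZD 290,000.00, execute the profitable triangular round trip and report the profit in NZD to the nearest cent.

Profitable loop is NZD → SEK → BRL → NZD:
NZD 290,000.00 ÷ 0.152822 = SEK 1,897,632.54
SEK 1,897,632.54 ÷ 2.03244 = BRL 933,672.11
BRL 933,672.11 × 0.320111 = NZD 298,878.71
Profit = NZD 298,878.71 − NZD 290,000.00

Profit: NZD 8,878.71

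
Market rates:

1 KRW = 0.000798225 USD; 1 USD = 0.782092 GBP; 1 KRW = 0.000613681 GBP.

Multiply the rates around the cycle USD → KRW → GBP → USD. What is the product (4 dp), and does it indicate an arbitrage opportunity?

0.9830 (arbitrage exists)

Around USD → KRW → GBP → USD: 1 ÷ 0.000798225 × 0.000613681 ÷ 0.782092 = 0.983014
Product < 1; profitable direction is USD → GBP → KRW → USD.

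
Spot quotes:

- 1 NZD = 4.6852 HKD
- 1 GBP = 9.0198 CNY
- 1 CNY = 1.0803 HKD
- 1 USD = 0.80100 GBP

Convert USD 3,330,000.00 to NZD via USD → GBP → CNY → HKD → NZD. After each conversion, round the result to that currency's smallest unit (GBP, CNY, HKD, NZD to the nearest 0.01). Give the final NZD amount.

NZD 5,547,405.32

USD 3,330,000.00 × 0.80100 = GBP 2,667,330.00
GBP 2,667,330.00 × 9.0198 = CNY 24,058,783.13
CNY 24,058,783.13 × 1.0803 = HKD 25,990,703.42
HKD 25,990,703.42 ÷ 4.6852 = NZD 5,547,405.32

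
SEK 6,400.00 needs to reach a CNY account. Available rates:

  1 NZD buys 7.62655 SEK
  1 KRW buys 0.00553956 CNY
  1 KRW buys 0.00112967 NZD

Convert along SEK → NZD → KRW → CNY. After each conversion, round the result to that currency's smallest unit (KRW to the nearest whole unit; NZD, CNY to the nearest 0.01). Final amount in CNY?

SEK 6,400.00 ÷ 7.62655 = NZD 839.17
NZD 839.17 ÷ 0.00112967 = KRW 742,845
KRW 742,845 × 0.00553956 = CNY 4,115.03

CNY 4,115.03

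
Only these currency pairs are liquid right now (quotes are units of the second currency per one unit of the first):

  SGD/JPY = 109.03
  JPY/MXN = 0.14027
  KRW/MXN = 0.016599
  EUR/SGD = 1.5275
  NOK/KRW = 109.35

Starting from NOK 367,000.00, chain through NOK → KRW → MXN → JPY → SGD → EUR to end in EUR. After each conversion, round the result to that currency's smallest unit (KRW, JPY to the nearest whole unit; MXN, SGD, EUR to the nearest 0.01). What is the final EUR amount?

EUR 28,515.09

NOK 367,000.00 × 109.35 = KRW 40,131,450
KRW 40,131,450 × 0.016599 = MXN 666,141.94
MXN 666,141.94 ÷ 0.14027 = JPY 4,748,998
JPY 4,748,998 ÷ 109.03 = SGD 43,556.80
SGD 43,556.80 ÷ 1.5275 = EUR 28,515.09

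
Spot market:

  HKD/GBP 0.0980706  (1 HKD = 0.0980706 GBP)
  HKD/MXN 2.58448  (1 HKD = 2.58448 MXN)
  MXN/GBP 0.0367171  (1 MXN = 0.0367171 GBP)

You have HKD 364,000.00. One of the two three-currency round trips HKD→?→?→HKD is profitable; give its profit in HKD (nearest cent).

Profitable loop is HKD → GBP → MXN → HKD:
HKD 364,000.00 × 0.0980706 = GBP 35,697.70
GBP 35,697.70 ÷ 0.0367171 = MXN 972,236.33
MXN 972,236.33 ÷ 2.58448 = HKD 376,182.57
Profit = HKD 376,182.57 − HKD 364,000.00

Profit: HKD 12,182.57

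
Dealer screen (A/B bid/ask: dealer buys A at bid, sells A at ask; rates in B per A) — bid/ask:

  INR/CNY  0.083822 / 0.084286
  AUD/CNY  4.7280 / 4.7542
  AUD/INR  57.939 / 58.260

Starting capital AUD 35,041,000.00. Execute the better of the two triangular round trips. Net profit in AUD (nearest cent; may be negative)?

Best loop AUD → INR → CNY → AUD:
AUD 35,041,000.00 × 57.939 (sell AUD at bid) = INR 2,030,240,499.00
INR 2,030,240,499.00 × 0.083822 (sell INR at bid) = CNY 170,178,819.11
CNY 170,178,819.11 ÷ 4.7542 (buy AUD at ask) = AUD 35,795,469.08

Net profit: AUD 754,469.08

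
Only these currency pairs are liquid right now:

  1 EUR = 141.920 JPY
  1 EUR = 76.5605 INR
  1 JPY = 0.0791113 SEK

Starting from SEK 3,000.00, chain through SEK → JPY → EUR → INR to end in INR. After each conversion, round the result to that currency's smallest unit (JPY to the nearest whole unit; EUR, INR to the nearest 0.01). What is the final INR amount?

INR 20,456.97

SEK 3,000.00 ÷ 0.0791113 = JPY 37,921
JPY 37,921 ÷ 141.920 = EUR 267.20
EUR 267.20 × 76.5605 = INR 20,456.97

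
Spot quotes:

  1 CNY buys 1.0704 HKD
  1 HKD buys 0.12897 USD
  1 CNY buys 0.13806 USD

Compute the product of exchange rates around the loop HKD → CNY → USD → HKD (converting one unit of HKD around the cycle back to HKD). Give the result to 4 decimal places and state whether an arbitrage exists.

Around HKD → CNY → USD → HKD: 1 ÷ 1.0704 × 0.13806 ÷ 0.12897 = 1.000076
Product ≈ 1 (deviation 0.008%, within rounding noise).

1.0001 (no arbitrage)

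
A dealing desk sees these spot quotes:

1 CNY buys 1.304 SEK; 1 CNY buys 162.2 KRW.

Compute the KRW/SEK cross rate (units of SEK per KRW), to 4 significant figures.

1 KRW ÷ 162.2 = 0.00616523 CNY
0.00616523 CNY × 1.304 = 0.00803946 SEK

KRW/SEK = 0.008039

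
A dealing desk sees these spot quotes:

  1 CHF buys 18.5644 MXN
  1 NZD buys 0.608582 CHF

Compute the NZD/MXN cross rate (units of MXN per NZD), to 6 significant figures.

1 NZD × 0.608582 = 0.608582 CHF
0.608582 CHF × 18.5644 = 11.298 MXN

NZD/MXN = 11.2980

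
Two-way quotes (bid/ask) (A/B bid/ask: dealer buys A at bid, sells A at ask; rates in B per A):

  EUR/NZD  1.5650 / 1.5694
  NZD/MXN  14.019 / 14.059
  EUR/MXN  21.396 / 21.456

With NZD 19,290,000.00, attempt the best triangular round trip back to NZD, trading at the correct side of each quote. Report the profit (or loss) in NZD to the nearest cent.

Net profit: NZD 434,901.57

Best loop NZD → MXN → EUR → NZD:
NZD 19,290,000.00 × 14.019 (sell NZD at bid) = MXN 270,426,510.00
MXN 270,426,510.00 ÷ 21.456 (buy EUR at ask) = EUR 12,603,770.97
EUR 12,603,770.97 × 1.5650 (sell EUR at bid) = NZD 19,724,901.57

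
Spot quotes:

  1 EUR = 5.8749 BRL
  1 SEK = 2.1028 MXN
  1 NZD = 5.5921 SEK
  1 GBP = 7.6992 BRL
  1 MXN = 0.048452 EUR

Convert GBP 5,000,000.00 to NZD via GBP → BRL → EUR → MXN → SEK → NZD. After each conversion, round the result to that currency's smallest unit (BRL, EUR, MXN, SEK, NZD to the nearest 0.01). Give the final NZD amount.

NZD 11,500,865.41

GBP 5,000,000.00 × 7.6992 = BRL 38,496,000.00
BRL 38,496,000.00 ÷ 5.8749 = EUR 6,552,622.17
EUR 6,552,622.17 ÷ 0.048452 = MXN 135,239,456.99
MXN 135,239,456.99 ÷ 2.1028 = SEK 64,313,989.44
SEK 64,313,989.44 ÷ 5.5921 = NZD 11,500,865.41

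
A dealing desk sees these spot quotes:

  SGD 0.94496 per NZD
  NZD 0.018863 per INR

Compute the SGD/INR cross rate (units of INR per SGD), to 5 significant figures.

1 SGD ÷ 0.94496 = 1.05825 NZD
1.05825 NZD ÷ 0.018863 = 56.1017 INR

SGD/INR = 56.102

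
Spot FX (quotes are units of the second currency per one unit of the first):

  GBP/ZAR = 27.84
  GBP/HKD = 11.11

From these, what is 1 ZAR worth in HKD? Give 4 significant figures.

1 ZAR ÷ 27.84 = 0.0359195 GBP
0.0359195 GBP × 11.11 = 0.399066 HKD

ZAR/HKD = 0.3991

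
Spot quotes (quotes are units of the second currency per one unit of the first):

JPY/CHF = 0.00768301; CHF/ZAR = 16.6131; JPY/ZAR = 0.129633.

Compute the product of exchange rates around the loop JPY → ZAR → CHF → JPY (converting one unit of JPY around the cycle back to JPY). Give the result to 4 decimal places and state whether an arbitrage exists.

Around JPY → ZAR → CHF → JPY: 1 × 0.129633 ÷ 16.6131 ÷ 0.00768301 = 1.015625
Product > 1; profitable direction is JPY → ZAR → CHF → JPY.

1.0156 (arbitrage exists)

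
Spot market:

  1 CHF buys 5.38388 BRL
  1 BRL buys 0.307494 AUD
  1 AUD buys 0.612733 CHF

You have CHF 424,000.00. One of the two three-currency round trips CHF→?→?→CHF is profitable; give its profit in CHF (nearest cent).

Profit: CHF 6,099.71

Profitable loop is CHF → BRL → AUD → CHF:
CHF 424,000.00 × 5.38388 = BRL 2,282,765.12
BRL 2,282,765.12 × 0.307494 = AUD 701,936.58
AUD 701,936.58 × 0.612733 = CHF 430,099.71
Profit = CHF 430,099.71 − CHF 424,000.00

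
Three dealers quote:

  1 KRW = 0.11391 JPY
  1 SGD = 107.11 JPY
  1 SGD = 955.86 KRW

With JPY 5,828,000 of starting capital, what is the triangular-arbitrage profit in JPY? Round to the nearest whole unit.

Profit: JPY 96,418

Profitable loop is JPY → SGD → KRW → JPY:
JPY 5,828,000 ÷ 107.11 = SGD 54,411.35
SGD 54,411.35 × 955.86 = KRW 52,009,636
KRW 52,009,636 × 0.11391 = JPY 5,924,418
Profit = JPY 5,924,418 − JPY 5,828,000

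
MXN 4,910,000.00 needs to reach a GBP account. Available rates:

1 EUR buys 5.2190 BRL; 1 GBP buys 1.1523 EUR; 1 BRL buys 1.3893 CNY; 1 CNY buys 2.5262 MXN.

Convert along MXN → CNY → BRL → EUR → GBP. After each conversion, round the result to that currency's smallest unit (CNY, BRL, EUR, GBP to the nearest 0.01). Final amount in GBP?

GBP 232,629.54

MXN 4,910,000.00 ÷ 2.5262 = CNY 1,943,630.75
CNY 1,943,630.75 ÷ 1.3893 = BRL 1,399,000.04
BRL 1,399,000.04 ÷ 5.2190 = EUR 268,059.02
EUR 268,059.02 ÷ 1.1523 = GBP 232,629.54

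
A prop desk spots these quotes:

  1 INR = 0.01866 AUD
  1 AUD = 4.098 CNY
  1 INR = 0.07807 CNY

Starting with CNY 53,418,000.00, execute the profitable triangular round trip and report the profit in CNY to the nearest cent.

Profitable loop is CNY → AUD → INR → CNY:
CNY 53,418,000.00 ÷ 4.098 = AUD 13,035,139.09
AUD 13,035,139.09 ÷ 0.01866 = INR 698,560,508.69
INR 698,560,508.69 × 0.07807 = CNY 54,536,618.91
Profit = CNY 54,536,618.91 − CNY 53,418,000.00

Profit: CNY 1,118,618.91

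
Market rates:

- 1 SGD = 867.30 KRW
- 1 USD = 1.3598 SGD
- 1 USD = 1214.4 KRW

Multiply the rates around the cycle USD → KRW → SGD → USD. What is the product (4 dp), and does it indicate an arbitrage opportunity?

1.0297 (arbitrage exists)

Around USD → KRW → SGD → USD: 1 × 1214.4 ÷ 867.30 ÷ 1.3598 = 1.029716
Product > 1; profitable direction is USD → KRW → SGD → USD.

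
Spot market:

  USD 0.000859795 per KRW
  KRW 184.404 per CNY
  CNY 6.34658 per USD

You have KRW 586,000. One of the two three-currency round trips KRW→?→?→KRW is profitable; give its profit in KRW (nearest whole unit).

Profit: KRW 3,661

Profitable loop is KRW → USD → CNY → KRW:
KRW 586,000 × 0.000859795 = USD 503.84
USD 503.84 × 6.34658 = CNY 3,197.66
CNY 3,197.66 × 184.404 = KRW 589,661
Profit = KRW 589,661 − KRW 586,000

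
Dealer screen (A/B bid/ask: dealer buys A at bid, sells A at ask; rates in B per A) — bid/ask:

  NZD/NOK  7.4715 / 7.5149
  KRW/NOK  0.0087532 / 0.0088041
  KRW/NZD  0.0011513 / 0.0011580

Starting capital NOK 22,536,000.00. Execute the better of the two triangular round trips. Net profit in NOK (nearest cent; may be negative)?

Best loop NOK → NZD → KRW → NOK:
NOK 22,536,000.00 ÷ 7.5149 (buy NZD at ask) = NZD 2,998,842.30
NZD 2,998,842.30 ÷ 0.0011580 (buy KRW at ask) = KRW 2,589,673,834
KRW 2,589,673,834 × 0.0087532 (sell KRW at bid) = NOK 22,667,933.01

Net profit: NOK 131,933.01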